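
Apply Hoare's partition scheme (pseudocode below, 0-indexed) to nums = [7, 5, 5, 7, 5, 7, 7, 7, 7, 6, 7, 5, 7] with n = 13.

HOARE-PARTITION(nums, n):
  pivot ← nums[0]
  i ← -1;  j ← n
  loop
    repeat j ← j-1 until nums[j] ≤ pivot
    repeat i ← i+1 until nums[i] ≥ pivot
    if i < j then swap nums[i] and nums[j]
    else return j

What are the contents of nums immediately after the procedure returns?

[7, 5, 5, 5, 5, 7, 6, 7, 7, 7, 7, 7, 7]

pivot = nums[0] = 7; i = -1, j = 13
j→12 (nums[12]=7≤7), i→0 (nums[0]=7≥7); i<j, swap → [7, 5, 5, 7, 5, 7, 7, 7, 7, 6, 7, 5, 7]
j→11 (nums[11]=5≤7), i→3 (nums[3]=7≥7); i<j, swap → [7, 5, 5, 5, 5, 7, 7, 7, 7, 6, 7, 7, 7]
j→10 (nums[10]=7≤7), i→5 (nums[5]=7≥7); i<j, swap → [7, 5, 5, 5, 5, 7, 7, 7, 7, 6, 7, 7, 7]
j→9 (nums[9]=6≤7), i→6 (nums[6]=7≥7); i<j, swap → [7, 5, 5, 5, 5, 7, 6, 7, 7, 7, 7, 7, 7]
j→8 (nums[8]=7≤7), i→7 (nums[7]=7≥7); i<j, swap → [7, 5, 5, 5, 5, 7, 6, 7, 7, 7, 7, 7, 7]
j→7, i→8; i≥j, return j=7. nums = [7, 5, 5, 5, 5, 7, 6, 7, 7, 7, 7, 7, 7]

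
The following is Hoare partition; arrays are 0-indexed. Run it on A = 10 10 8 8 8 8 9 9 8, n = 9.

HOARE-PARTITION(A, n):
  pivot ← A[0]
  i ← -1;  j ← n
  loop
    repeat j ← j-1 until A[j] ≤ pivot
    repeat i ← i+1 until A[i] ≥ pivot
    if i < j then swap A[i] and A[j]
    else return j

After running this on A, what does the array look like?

pivot=10
j stops at 8 (8), i stops at 0 (10); swap ⇒ 8 10 8 8 8 8 9 9 10
j stops at 7 (9), i stops at 1 (10); swap ⇒ 8 9 8 8 8 8 9 10 10
j stops at 6, i stops at 7; i≥j ⇒ return 6. A=8 9 8 8 8 8 9 10 10

8 9 8 8 8 8 9 10 10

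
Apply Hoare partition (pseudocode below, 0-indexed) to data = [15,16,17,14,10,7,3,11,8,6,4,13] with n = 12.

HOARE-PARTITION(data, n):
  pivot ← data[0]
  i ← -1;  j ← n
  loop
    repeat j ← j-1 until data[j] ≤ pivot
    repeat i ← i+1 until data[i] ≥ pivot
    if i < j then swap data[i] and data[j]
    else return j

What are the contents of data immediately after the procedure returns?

[13,4,6,14,10,7,3,11,8,17,16,15]

pivot = data[0] = 15; i = -1, j = 12
j→11 (data[11]=13≤15), i→0 (data[0]=15≥15); i<j, swap → [13,16,17,14,10,7,3,11,8,6,4,15]
j→10 (data[10]=4≤15), i→1 (data[1]=16≥15); i<j, swap → [13,4,17,14,10,7,3,11,8,6,16,15]
j→9 (data[9]=6≤15), i→2 (data[2]=17≥15); i<j, swap → [13,4,6,14,10,7,3,11,8,17,16,15]
j→8, i→9; i≥j, return j=8. data = [13,4,6,14,10,7,3,11,8,17,16,15]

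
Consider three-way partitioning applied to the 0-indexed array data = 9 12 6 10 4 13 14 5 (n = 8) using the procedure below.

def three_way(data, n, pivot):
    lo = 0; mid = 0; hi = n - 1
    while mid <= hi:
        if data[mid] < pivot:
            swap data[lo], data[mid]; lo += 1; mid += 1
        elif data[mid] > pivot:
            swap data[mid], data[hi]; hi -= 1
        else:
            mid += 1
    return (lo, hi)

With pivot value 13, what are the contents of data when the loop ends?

pivot = 13; lo=0, mid=0, hi=7
data[mid]=9<13: swap data[0],data[0]; lo=1,mid=1 → 9 12 6 10 4 13 14 5
data[mid]=12<13: swap data[1],data[1]; lo=2,mid=2 → 9 12 6 10 4 13 14 5
data[mid]=6<13: swap data[2],data[2]; lo=3,mid=3 → 9 12 6 10 4 13 14 5
data[mid]=10<13: swap data[3],data[3]; lo=4,mid=4 → 9 12 6 10 4 13 14 5
data[mid]=4<13: swap data[4],data[4]; lo=5,mid=5 → 9 12 6 10 4 13 14 5
data[mid]=13=13: mid=6
data[mid]=14>13: swap data[6],data[7]; hi=6 → 9 12 6 10 4 13 5 14
data[mid]=5<13: swap data[5],data[6]; lo=6,mid=7 → 9 12 6 10 4 5 13 14
end: lo=6, hi=6; data = 9 12 6 10 4 5 13 14

9 12 6 10 4 5 13 14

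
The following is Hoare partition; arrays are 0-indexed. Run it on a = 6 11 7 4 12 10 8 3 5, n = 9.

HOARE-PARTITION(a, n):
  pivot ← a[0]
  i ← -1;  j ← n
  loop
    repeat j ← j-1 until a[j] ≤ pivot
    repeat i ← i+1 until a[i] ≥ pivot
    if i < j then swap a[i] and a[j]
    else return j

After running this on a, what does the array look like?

pivot = a[0] = 6; i = -1, j = 9
j→8 (a[8]=5≤6), i→0 (a[0]=6≥6); i<j, swap → 5 11 7 4 12 10 8 3 6
j→7 (a[7]=3≤6), i→1 (a[1]=11≥6); i<j, swap → 5 3 7 4 12 10 8 11 6
j→3 (a[3]=4≤6), i→2 (a[2]=7≥6); i<j, swap → 5 3 4 7 12 10 8 11 6
j→2, i→3; i≥j, return j=2. a = 5 3 4 7 12 10 8 11 6

5 3 4 7 12 10 8 11 6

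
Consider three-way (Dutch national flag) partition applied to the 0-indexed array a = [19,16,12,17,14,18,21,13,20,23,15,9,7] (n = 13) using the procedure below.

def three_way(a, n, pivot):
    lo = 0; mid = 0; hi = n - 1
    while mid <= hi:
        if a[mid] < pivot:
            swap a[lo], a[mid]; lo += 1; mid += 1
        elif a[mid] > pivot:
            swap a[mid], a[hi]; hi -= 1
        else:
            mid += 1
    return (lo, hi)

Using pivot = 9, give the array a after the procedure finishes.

[7,9,17,14,18,21,13,20,23,15,12,16,19]

pivot = 9; lo=0, mid=0, hi=12
a[mid]=19>9: swap a[0],a[12]; hi=11 → [7,16,12,17,14,18,21,13,20,23,15,9,19]
a[mid]=7<9: swap a[0],a[0]; lo=1,mid=1 → [7,16,12,17,14,18,21,13,20,23,15,9,19]
a[mid]=16>9: swap a[1],a[11]; hi=10 → [7,9,12,17,14,18,21,13,20,23,15,16,19]
a[mid]=9=9: mid=2
a[mid]=12>9: swap a[2],a[10]; hi=9 → [7,9,15,17,14,18,21,13,20,23,12,16,19]
a[mid]=15>9: swap a[2],a[9]; hi=8 → [7,9,23,17,14,18,21,13,20,15,12,16,19]
a[mid]=23>9: swap a[2],a[8]; hi=7 → [7,9,20,17,14,18,21,13,23,15,12,16,19]
a[mid]=20>9: swap a[2],a[7]; hi=6 → [7,9,13,17,14,18,21,20,23,15,12,16,19]
a[mid]=13>9: swap a[2],a[6]; hi=5 → [7,9,21,17,14,18,13,20,23,15,12,16,19]
a[mid]=21>9: swap a[2],a[5]; hi=4 → [7,9,18,17,14,21,13,20,23,15,12,16,19]
a[mid]=18>9: swap a[2],a[4]; hi=3 → [7,9,14,17,18,21,13,20,23,15,12,16,19]
a[mid]=14>9: swap a[2],a[3]; hi=2 → [7,9,17,14,18,21,13,20,23,15,12,16,19]
a[mid]=17>9: swap a[2],a[2]; hi=1 → [7,9,17,14,18,21,13,20,23,15,12,16,19]
end: lo=1, hi=1; a = [7,9,17,14,18,21,13,20,23,15,12,16,19]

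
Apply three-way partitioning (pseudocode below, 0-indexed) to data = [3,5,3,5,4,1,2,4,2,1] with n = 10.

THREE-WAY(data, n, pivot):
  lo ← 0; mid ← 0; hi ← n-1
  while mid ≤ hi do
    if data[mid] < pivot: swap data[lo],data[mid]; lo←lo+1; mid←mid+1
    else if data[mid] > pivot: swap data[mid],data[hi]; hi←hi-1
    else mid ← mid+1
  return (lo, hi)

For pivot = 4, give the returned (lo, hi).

pivot = 4; lo=0, mid=0, hi=9
data[mid]=3<4: swap data[0],data[0]; lo=1,mid=1 → [3,5,3,5,4,1,2,4,2,1]
data[mid]=5>4: swap data[1],data[9]; hi=8 → [3,1,3,5,4,1,2,4,2,5]
data[mid]=1<4: swap data[1],data[1]; lo=2,mid=2 → [3,1,3,5,4,1,2,4,2,5]
data[mid]=3<4: swap data[2],data[2]; lo=3,mid=3 → [3,1,3,5,4,1,2,4,2,5]
data[mid]=5>4: swap data[3],data[8]; hi=7 → [3,1,3,2,4,1,2,4,5,5]
data[mid]=2<4: swap data[3],data[3]; lo=4,mid=4 → [3,1,3,2,4,1,2,4,5,5]
data[mid]=4=4: mid=5
data[mid]=1<4: swap data[4],data[5]; lo=5,mid=6 → [3,1,3,2,1,4,2,4,5,5]
data[mid]=2<4: swap data[5],data[6]; lo=6,mid=7 → [3,1,3,2,1,2,4,4,5,5]
data[mid]=4=4: mid=8
end: lo=6, hi=7; data = [3,1,3,2,1,2,4,4,5,5]

(6, 7)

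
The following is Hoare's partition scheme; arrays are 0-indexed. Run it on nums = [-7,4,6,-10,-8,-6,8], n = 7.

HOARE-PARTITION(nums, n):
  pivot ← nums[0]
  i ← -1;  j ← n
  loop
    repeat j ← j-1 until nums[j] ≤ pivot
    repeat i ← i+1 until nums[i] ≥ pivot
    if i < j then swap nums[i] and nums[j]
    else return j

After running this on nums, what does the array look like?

pivot=-7
j stops at 4 (-8), i stops at 0 (-7); swap ⇒ [-8,4,6,-10,-7,-6,8]
j stops at 3 (-10), i stops at 1 (4); swap ⇒ [-8,-10,6,4,-7,-6,8]
j stops at 1, i stops at 2; i≥j ⇒ return 1. nums=[-8,-10,6,4,-7,-6,8]

[-8,-10,6,4,-7,-6,8]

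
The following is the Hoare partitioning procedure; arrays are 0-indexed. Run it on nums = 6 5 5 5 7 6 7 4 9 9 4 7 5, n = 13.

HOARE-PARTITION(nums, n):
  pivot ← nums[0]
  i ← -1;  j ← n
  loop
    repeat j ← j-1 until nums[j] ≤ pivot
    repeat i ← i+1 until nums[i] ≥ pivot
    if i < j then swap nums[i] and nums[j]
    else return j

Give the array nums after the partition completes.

5 5 5 5 4 4 7 6 9 9 7 7 6

pivot=6
j stops at 12 (5), i stops at 0 (6); swap ⇒ 5 5 5 5 7 6 7 4 9 9 4 7 6
j stops at 10 (4), i stops at 4 (7); swap ⇒ 5 5 5 5 4 6 7 4 9 9 7 7 6
j stops at 7 (4), i stops at 5 (6); swap ⇒ 5 5 5 5 4 4 7 6 9 9 7 7 6
j stops at 5, i stops at 6; i≥j ⇒ return 5. nums=5 5 5 5 4 4 7 6 9 9 7 7 6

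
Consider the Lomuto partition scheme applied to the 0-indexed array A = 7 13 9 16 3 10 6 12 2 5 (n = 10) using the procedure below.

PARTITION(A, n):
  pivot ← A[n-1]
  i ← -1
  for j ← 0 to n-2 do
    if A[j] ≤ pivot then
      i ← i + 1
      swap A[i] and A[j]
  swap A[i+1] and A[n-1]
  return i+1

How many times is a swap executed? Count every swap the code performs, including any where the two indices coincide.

3

pivot = A[9] = 5; i = -1
j=0: A[0]=7 > 5 → no swap
j=1: A[1]=13 > 5 → no swap
j=2: A[2]=9 > 5 → no swap
j=3: A[3]=16 > 5 → no swap
j=4: A[4]=3 ≤ 5 → i=0, swap A[0],A[4] → 3 13 9 16 7 10 6 12 2 5
j=5: A[5]=10 > 5 → no swap
j=6: A[6]=6 > 5 → no swap
j=7: A[7]=12 > 5 → no swap
j=8: A[8]=2 ≤ 5 → i=1, swap A[1],A[8] → 3 2 9 16 7 10 6 12 13 5
final swap A[2],A[9] → 3 2 5 16 7 10 6 12 13 9; return 2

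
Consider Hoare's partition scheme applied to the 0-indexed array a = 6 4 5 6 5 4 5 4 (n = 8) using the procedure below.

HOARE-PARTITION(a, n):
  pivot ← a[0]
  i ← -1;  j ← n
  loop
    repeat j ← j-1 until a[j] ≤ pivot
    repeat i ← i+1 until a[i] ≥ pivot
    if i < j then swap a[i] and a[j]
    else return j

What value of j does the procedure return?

5

pivot=6
j stops at 7 (4), i stops at 0 (6); swap ⇒ 4 4 5 6 5 4 5 6
j stops at 6 (5), i stops at 3 (6); swap ⇒ 4 4 5 5 5 4 6 6
j stops at 5, i stops at 6; i≥j ⇒ return 5. a=4 4 5 5 5 4 6 6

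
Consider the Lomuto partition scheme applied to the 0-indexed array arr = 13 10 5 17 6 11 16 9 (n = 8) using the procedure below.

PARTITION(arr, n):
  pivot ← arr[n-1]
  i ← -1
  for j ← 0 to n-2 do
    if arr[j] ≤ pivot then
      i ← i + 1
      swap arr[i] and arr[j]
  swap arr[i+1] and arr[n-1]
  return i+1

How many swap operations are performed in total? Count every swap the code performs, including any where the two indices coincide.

3

pivot = arr[7] = 9; i = -1
j=0: arr[0]=13 > 9 → no swap
j=1: arr[1]=10 > 9 → no swap
j=2: arr[2]=5 ≤ 9 → i=0, swap arr[0],arr[2] → 5 10 13 17 6 11 16 9
j=3: arr[3]=17 > 9 → no swap
j=4: arr[4]=6 ≤ 9 → i=1, swap arr[1],arr[4] → 5 6 13 17 10 11 16 9
j=5: arr[5]=11 > 9 → no swap
j=6: arr[6]=16 > 9 → no swap
final swap arr[2],arr[7] → 5 6 9 17 10 11 16 13; return 2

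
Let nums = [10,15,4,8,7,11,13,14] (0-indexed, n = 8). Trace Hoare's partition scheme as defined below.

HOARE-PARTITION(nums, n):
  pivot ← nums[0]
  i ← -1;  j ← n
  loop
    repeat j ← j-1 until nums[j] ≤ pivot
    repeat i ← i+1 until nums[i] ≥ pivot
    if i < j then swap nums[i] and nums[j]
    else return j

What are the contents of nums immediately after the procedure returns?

pivot=10
j stops at 4 (7), i stops at 0 (10); swap ⇒ [7,15,4,8,10,11,13,14]
j stops at 3 (8), i stops at 1 (15); swap ⇒ [7,8,4,15,10,11,13,14]
j stops at 2, i stops at 3; i≥j ⇒ return 2. nums=[7,8,4,15,10,11,13,14]

[7,8,4,15,10,11,13,14]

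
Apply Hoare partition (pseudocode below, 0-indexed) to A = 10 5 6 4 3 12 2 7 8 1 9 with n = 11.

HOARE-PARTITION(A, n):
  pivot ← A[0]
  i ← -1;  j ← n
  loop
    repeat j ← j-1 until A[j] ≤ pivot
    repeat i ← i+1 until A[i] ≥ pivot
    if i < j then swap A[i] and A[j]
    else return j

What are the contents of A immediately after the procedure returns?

pivot = A[0] = 10; i = -1, j = 11
j→10 (A[10]=9≤10), i→0 (A[0]=10≥10); i<j, swap → 9 5 6 4 3 12 2 7 8 1 10
j→9 (A[9]=1≤10), i→5 (A[5]=12≥10); i<j, swap → 9 5 6 4 3 1 2 7 8 12 10
j→8, i→9; i≥j, return j=8. A = 9 5 6 4 3 1 2 7 8 12 10

9 5 6 4 3 1 2 7 8 12 10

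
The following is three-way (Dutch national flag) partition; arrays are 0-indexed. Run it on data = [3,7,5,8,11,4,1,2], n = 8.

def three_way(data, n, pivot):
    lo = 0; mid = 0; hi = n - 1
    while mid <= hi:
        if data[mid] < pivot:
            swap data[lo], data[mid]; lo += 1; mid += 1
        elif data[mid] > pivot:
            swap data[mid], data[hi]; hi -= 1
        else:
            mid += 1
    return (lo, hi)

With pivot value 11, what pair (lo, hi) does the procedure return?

(7, 7)

pivot = 11; lo=0, mid=0, hi=7
data[mid]=3<11: swap data[0],data[0]; lo=1,mid=1 → [3,7,5,8,11,4,1,2]
data[mid]=7<11: swap data[1],data[1]; lo=2,mid=2 → [3,7,5,8,11,4,1,2]
data[mid]=5<11: swap data[2],data[2]; lo=3,mid=3 → [3,7,5,8,11,4,1,2]
data[mid]=8<11: swap data[3],data[3]; lo=4,mid=4 → [3,7,5,8,11,4,1,2]
data[mid]=11=11: mid=5
data[mid]=4<11: swap data[4],data[5]; lo=5,mid=6 → [3,7,5,8,4,11,1,2]
data[mid]=1<11: swap data[5],data[6]; lo=6,mid=7 → [3,7,5,8,4,1,11,2]
data[mid]=2<11: swap data[6],data[7]; lo=7,mid=8 → [3,7,5,8,4,1,2,11]
end: lo=7, hi=7; data = [3,7,5,8,4,1,2,11]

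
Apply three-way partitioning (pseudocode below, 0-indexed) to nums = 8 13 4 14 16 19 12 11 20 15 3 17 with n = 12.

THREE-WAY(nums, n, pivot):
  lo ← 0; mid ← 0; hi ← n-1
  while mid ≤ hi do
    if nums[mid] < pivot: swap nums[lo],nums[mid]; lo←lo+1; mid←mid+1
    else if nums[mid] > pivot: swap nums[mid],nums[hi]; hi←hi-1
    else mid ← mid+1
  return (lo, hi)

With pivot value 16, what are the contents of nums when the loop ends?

lo=0 mid=0 hi=11
8<16: swap(0,0), lo=1 mid=1 ⇒ 8 13 4 14 16 19 12 11 20 15 3 17
13<16: swap(1,1), lo=2 mid=2 ⇒ 8 13 4 14 16 19 12 11 20 15 3 17
4<16: swap(2,2), lo=3 mid=3 ⇒ 8 13 4 14 16 19 12 11 20 15 3 17
14<16: swap(3,3), lo=4 mid=4 ⇒ 8 13 4 14 16 19 12 11 20 15 3 17
16=16: mid=5
19>16: swap(5,11), hi=10 ⇒ 8 13 4 14 16 17 12 11 20 15 3 19
17>16: swap(5,10), hi=9 ⇒ 8 13 4 14 16 3 12 11 20 15 17 19
3<16: swap(4,5), lo=5 mid=6 ⇒ 8 13 4 14 3 16 12 11 20 15 17 19
12<16: swap(5,6), lo=6 mid=7 ⇒ 8 13 4 14 3 12 16 11 20 15 17 19
11<16: swap(6,7), lo=7 mid=8 ⇒ 8 13 4 14 3 12 11 16 20 15 17 19
20>16: swap(8,9), hi=8 ⇒ 8 13 4 14 3 12 11 16 15 20 17 19
15<16: swap(7,8), lo=8 mid=9 ⇒ 8 13 4 14 3 12 11 15 16 20 17 19
done. lo=8 hi=8; nums=8 13 4 14 3 12 11 15 16 20 17 19

8 13 4 14 3 12 11 15 16 20 17 19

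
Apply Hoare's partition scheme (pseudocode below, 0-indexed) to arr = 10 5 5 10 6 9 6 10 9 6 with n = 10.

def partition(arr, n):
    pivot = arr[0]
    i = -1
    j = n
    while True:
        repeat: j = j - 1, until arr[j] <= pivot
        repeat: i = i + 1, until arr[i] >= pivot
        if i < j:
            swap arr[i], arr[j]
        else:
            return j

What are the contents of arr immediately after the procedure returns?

6 5 5 9 6 9 6 10 10 10

pivot = arr[0] = 10; i = -1, j = 10
j→9 (arr[9]=6≤10), i→0 (arr[0]=10≥10); i<j, swap → 6 5 5 10 6 9 6 10 9 10
j→8 (arr[8]=9≤10), i→3 (arr[3]=10≥10); i<j, swap → 6 5 5 9 6 9 6 10 10 10
j→7, i→7; i≥j, return j=7. arr = 6 5 5 9 6 9 6 10 10 10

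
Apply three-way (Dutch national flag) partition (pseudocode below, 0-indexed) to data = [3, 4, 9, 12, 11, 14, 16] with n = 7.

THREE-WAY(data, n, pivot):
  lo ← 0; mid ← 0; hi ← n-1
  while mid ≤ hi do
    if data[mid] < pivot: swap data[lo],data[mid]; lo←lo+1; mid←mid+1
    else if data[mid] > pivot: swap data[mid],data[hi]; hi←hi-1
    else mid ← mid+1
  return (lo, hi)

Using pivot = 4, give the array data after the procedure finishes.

[3, 4, 12, 11, 14, 16, 9]

pivot = 4; lo=0, mid=0, hi=6
data[mid]=3<4: swap data[0],data[0]; lo=1,mid=1 → [3, 4, 9, 12, 11, 14, 16]
data[mid]=4=4: mid=2
data[mid]=9>4: swap data[2],data[6]; hi=5 → [3, 4, 16, 12, 11, 14, 9]
data[mid]=16>4: swap data[2],data[5]; hi=4 → [3, 4, 14, 12, 11, 16, 9]
data[mid]=14>4: swap data[2],data[4]; hi=3 → [3, 4, 11, 12, 14, 16, 9]
data[mid]=11>4: swap data[2],data[3]; hi=2 → [3, 4, 12, 11, 14, 16, 9]
data[mid]=12>4: swap data[2],data[2]; hi=1 → [3, 4, 12, 11, 14, 16, 9]
end: lo=1, hi=1; data = [3, 4, 12, 11, 14, 16, 9]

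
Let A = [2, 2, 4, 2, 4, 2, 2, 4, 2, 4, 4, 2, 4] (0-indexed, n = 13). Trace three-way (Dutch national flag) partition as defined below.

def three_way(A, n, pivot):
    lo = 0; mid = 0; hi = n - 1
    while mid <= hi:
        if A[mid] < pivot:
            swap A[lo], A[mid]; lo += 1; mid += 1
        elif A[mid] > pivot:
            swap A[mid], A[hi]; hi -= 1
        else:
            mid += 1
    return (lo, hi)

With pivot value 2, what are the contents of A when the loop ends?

[2, 2, 2, 2, 2, 2, 2, 4, 4, 4, 4, 4, 4]

pivot = 2; lo=0, mid=0, hi=12
A[mid]=2=2: mid=1
A[mid]=2=2: mid=2
A[mid]=4>2: swap A[2],A[12]; hi=11 → [2, 2, 4, 2, 4, 2, 2, 4, 2, 4, 4, 2, 4]
A[mid]=4>2: swap A[2],A[11]; hi=10 → [2, 2, 2, 2, 4, 2, 2, 4, 2, 4, 4, 4, 4]
A[mid]=2=2: mid=3
A[mid]=2=2: mid=4
A[mid]=4>2: swap A[4],A[10]; hi=9 → [2, 2, 2, 2, 4, 2, 2, 4, 2, 4, 4, 4, 4]
A[mid]=4>2: swap A[4],A[9]; hi=8 → [2, 2, 2, 2, 4, 2, 2, 4, 2, 4, 4, 4, 4]
A[mid]=4>2: swap A[4],A[8]; hi=7 → [2, 2, 2, 2, 2, 2, 2, 4, 4, 4, 4, 4, 4]
A[mid]=2=2: mid=5
A[mid]=2=2: mid=6
A[mid]=2=2: mid=7
A[mid]=4>2: swap A[7],A[7]; hi=6 → [2, 2, 2, 2, 2, 2, 2, 4, 4, 4, 4, 4, 4]
end: lo=0, hi=6; A = [2, 2, 2, 2, 2, 2, 2, 4, 4, 4, 4, 4, 4]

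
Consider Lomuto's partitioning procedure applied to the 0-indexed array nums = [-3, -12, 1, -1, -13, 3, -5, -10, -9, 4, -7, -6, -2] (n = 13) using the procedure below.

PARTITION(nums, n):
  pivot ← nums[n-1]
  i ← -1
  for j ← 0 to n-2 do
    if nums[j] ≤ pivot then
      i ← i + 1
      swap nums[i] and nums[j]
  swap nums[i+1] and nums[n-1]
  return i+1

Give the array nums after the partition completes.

[-3, -12, -13, -5, -10, -9, -7, -6, -2, 4, -1, 1, 3]

pivot = nums[12] = -2; i = -1
j=0: nums[0]=-3 ≤ -2 → i=0, swap nums[0],nums[0] (no change) → [-3, -12, 1, -1, -13, 3, -5, -10, -9, 4, -7, -6, -2]
j=1: nums[1]=-12 ≤ -2 → i=1, swap nums[1],nums[1] (no change) → [-3, -12, 1, -1, -13, 3, -5, -10, -9, 4, -7, -6, -2]
j=2: nums[2]=1 > -2 → no swap
j=3: nums[3]=-1 > -2 → no swap
j=4: nums[4]=-13 ≤ -2 → i=2, swap nums[2],nums[4] → [-3, -12, -13, -1, 1, 3, -5, -10, -9, 4, -7, -6, -2]
j=5: nums[5]=3 > -2 → no swap
j=6: nums[6]=-5 ≤ -2 → i=3, swap nums[3],nums[6] → [-3, -12, -13, -5, 1, 3, -1, -10, -9, 4, -7, -6, -2]
j=7: nums[7]=-10 ≤ -2 → i=4, swap nums[4],nums[7] → [-3, -12, -13, -5, -10, 3, -1, 1, -9, 4, -7, -6, -2]
j=8: nums[8]=-9 ≤ -2 → i=5, swap nums[5],nums[8] → [-3, -12, -13, -5, -10, -9, -1, 1, 3, 4, -7, -6, -2]
j=9: nums[9]=4 > -2 → no swap
j=10: nums[10]=-7 ≤ -2 → i=6, swap nums[6],nums[10] → [-3, -12, -13, -5, -10, -9, -7, 1, 3, 4, -1, -6, -2]
j=11: nums[11]=-6 ≤ -2 → i=7, swap nums[7],nums[11] → [-3, -12, -13, -5, -10, -9, -7, -6, 3, 4, -1, 1, -2]
final swap nums[8],nums[12] → [-3, -12, -13, -5, -10, -9, -7, -6, -2, 4, -1, 1, 3]; return 8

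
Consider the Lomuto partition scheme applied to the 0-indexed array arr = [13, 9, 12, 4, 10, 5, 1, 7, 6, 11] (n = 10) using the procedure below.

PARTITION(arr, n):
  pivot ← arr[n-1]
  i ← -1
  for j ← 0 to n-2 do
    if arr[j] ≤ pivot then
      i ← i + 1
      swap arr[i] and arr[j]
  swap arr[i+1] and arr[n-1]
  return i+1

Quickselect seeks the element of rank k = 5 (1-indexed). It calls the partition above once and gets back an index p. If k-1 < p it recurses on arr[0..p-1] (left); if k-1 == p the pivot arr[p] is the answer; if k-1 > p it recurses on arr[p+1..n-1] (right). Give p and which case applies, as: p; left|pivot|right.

7; left

pivot = arr[9] = 11; i = -1
j=0: arr[0]=13 > 11 → no swap
j=1: arr[1]=9 ≤ 11 → i=0, swap arr[0],arr[1] → [9, 13, 12, 4, 10, 5, 1, 7, 6, 11]
j=2: arr[2]=12 > 11 → no swap
j=3: arr[3]=4 ≤ 11 → i=1, swap arr[1],arr[3] → [9, 4, 12, 13, 10, 5, 1, 7, 6, 11]
j=4: arr[4]=10 ≤ 11 → i=2, swap arr[2],arr[4] → [9, 4, 10, 13, 12, 5, 1, 7, 6, 11]
j=5: arr[5]=5 ≤ 11 → i=3, swap arr[3],arr[5] → [9, 4, 10, 5, 12, 13, 1, 7, 6, 11]
j=6: arr[6]=1 ≤ 11 → i=4, swap arr[4],arr[6] → [9, 4, 10, 5, 1, 13, 12, 7, 6, 11]
j=7: arr[7]=7 ≤ 11 → i=5, swap arr[5],arr[7] → [9, 4, 10, 5, 1, 7, 12, 13, 6, 11]
j=8: arr[8]=6 ≤ 11 → i=6, swap arr[6],arr[8] → [9, 4, 10, 5, 1, 7, 6, 13, 12, 11]
final swap arr[7],arr[9] → [9, 4, 10, 5, 1, 7, 6, 11, 12, 13]; return 7
p = 7; k-1 = 4 < 7 ⇒ left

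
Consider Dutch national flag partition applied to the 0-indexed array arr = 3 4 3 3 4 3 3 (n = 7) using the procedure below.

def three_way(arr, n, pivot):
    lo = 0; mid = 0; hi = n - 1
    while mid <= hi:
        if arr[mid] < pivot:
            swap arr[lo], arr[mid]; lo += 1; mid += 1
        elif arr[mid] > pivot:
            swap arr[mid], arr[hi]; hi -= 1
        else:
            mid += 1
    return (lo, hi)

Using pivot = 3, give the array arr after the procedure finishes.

3 3 3 3 3 4 4

lo=0 mid=0 hi=6
3=3: mid=1
4>3: swap(1,6), hi=5 ⇒ 3 3 3 3 4 3 4
3=3: mid=2
3=3: mid=3
3=3: mid=4
4>3: swap(4,5), hi=4 ⇒ 3 3 3 3 3 4 4
3=3: mid=5
done. lo=0 hi=4; arr=3 3 3 3 3 4 4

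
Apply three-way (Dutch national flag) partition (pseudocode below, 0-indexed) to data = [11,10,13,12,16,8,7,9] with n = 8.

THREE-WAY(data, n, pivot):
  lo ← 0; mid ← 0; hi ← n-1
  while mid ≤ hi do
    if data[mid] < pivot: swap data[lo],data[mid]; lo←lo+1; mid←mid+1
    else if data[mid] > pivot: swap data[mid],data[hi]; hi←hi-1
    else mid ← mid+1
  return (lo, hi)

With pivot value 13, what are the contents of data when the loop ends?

[11,10,12,9,8,7,13,16]

lo=0 mid=0 hi=7
11<13: swap(0,0), lo=1 mid=1 ⇒ [11,10,13,12,16,8,7,9]
10<13: swap(1,1), lo=2 mid=2 ⇒ [11,10,13,12,16,8,7,9]
13=13: mid=3
12<13: swap(2,3), lo=3 mid=4 ⇒ [11,10,12,13,16,8,7,9]
16>13: swap(4,7), hi=6 ⇒ [11,10,12,13,9,8,7,16]
9<13: swap(3,4), lo=4 mid=5 ⇒ [11,10,12,9,13,8,7,16]
8<13: swap(4,5), lo=5 mid=6 ⇒ [11,10,12,9,8,13,7,16]
7<13: swap(5,6), lo=6 mid=7 ⇒ [11,10,12,9,8,7,13,16]
done. lo=6 hi=6; data=[11,10,12,9,8,7,13,16]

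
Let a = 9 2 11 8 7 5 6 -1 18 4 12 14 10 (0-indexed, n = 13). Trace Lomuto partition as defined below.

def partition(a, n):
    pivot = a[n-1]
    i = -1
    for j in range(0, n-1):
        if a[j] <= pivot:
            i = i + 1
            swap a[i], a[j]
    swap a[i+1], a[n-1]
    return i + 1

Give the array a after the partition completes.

pivot = a[12] = 10; i = -1
j=0: a[0]=9 ≤ 10 → i=0, swap a[0],a[0] (no change) → 9 2 11 8 7 5 6 -1 18 4 12 14 10
j=1: a[1]=2 ≤ 10 → i=1, swap a[1],a[1] (no change) → 9 2 11 8 7 5 6 -1 18 4 12 14 10
j=2: a[2]=11 > 10 → no swap
j=3: a[3]=8 ≤ 10 → i=2, swap a[2],a[3] → 9 2 8 11 7 5 6 -1 18 4 12 14 10
j=4: a[4]=7 ≤ 10 → i=3, swap a[3],a[4] → 9 2 8 7 11 5 6 -1 18 4 12 14 10
j=5: a[5]=5 ≤ 10 → i=4, swap a[4],a[5] → 9 2 8 7 5 11 6 -1 18 4 12 14 10
j=6: a[6]=6 ≤ 10 → i=5, swap a[5],a[6] → 9 2 8 7 5 6 11 -1 18 4 12 14 10
j=7: a[7]=-1 ≤ 10 → i=6, swap a[6],a[7] → 9 2 8 7 5 6 -1 11 18 4 12 14 10
j=8: a[8]=18 > 10 → no swap
j=9: a[9]=4 ≤ 10 → i=7, swap a[7],a[9] → 9 2 8 7 5 6 -1 4 18 11 12 14 10
j=10: a[10]=12 > 10 → no swap
j=11: a[11]=14 > 10 → no swap
final swap a[8],a[12] → 9 2 8 7 5 6 -1 4 10 11 12 14 18; return 8

9 2 8 7 5 6 -1 4 10 11 12 14 18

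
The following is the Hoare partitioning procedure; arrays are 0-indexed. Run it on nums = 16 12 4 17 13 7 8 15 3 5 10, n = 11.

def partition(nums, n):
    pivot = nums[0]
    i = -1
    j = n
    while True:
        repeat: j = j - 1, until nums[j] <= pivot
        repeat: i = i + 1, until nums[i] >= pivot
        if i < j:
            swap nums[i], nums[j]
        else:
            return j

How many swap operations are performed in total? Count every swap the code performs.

pivot = nums[0] = 16; i = -1, j = 11
j→10 (nums[10]=10≤16), i→0 (nums[0]=16≥16); i<j, swap → 10 12 4 17 13 7 8 15 3 5 16
j→9 (nums[9]=5≤16), i→3 (nums[3]=17≥16); i<j, swap → 10 12 4 5 13 7 8 15 3 17 16
j→8, i→9; i≥j, return j=8. nums = 10 12 4 5 13 7 8 15 3 17 16

2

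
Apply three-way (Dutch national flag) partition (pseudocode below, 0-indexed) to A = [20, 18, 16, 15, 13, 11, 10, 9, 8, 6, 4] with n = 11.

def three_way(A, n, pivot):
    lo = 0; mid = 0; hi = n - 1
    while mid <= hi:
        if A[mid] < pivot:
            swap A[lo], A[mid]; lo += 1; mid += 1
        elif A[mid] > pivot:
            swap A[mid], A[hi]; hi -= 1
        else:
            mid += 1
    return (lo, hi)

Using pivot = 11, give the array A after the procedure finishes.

[4, 6, 8, 9, 10, 11, 13, 15, 16, 18, 20]

pivot = 11; lo=0, mid=0, hi=10
A[mid]=20>11: swap A[0],A[10]; hi=9 → [4, 18, 16, 15, 13, 11, 10, 9, 8, 6, 20]
A[mid]=4<11: swap A[0],A[0]; lo=1,mid=1 → [4, 18, 16, 15, 13, 11, 10, 9, 8, 6, 20]
A[mid]=18>11: swap A[1],A[9]; hi=8 → [4, 6, 16, 15, 13, 11, 10, 9, 8, 18, 20]
A[mid]=6<11: swap A[1],A[1]; lo=2,mid=2 → [4, 6, 16, 15, 13, 11, 10, 9, 8, 18, 20]
A[mid]=16>11: swap A[2],A[8]; hi=7 → [4, 6, 8, 15, 13, 11, 10, 9, 16, 18, 20]
A[mid]=8<11: swap A[2],A[2]; lo=3,mid=3 → [4, 6, 8, 15, 13, 11, 10, 9, 16, 18, 20]
A[mid]=15>11: swap A[3],A[7]; hi=6 → [4, 6, 8, 9, 13, 11, 10, 15, 16, 18, 20]
A[mid]=9<11: swap A[3],A[3]; lo=4,mid=4 → [4, 6, 8, 9, 13, 11, 10, 15, 16, 18, 20]
A[mid]=13>11: swap A[4],A[6]; hi=5 → [4, 6, 8, 9, 10, 11, 13, 15, 16, 18, 20]
A[mid]=10<11: swap A[4],A[4]; lo=5,mid=5 → [4, 6, 8, 9, 10, 11, 13, 15, 16, 18, 20]
A[mid]=11=11: mid=6
end: lo=5, hi=5; A = [4, 6, 8, 9, 10, 11, 13, 15, 16, 18, 20]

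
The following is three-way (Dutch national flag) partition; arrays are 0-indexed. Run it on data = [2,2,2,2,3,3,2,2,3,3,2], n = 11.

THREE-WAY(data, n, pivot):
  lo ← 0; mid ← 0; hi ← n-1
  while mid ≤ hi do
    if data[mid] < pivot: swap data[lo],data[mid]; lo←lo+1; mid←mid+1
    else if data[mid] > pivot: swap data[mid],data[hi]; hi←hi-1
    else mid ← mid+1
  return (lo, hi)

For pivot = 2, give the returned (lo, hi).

pivot = 2; lo=0, mid=0, hi=10
data[mid]=2=2: mid=1
data[mid]=2=2: mid=2
data[mid]=2=2: mid=3
data[mid]=2=2: mid=4
data[mid]=3>2: swap data[4],data[10]; hi=9 → [2,2,2,2,2,3,2,2,3,3,3]
data[mid]=2=2: mid=5
data[mid]=3>2: swap data[5],data[9]; hi=8 → [2,2,2,2,2,3,2,2,3,3,3]
data[mid]=3>2: swap data[5],data[8]; hi=7 → [2,2,2,2,2,3,2,2,3,3,3]
data[mid]=3>2: swap data[5],data[7]; hi=6 → [2,2,2,2,2,2,2,3,3,3,3]
data[mid]=2=2: mid=6
data[mid]=2=2: mid=7
end: lo=0, hi=6; data = [2,2,2,2,2,2,2,3,3,3,3]

(0, 6)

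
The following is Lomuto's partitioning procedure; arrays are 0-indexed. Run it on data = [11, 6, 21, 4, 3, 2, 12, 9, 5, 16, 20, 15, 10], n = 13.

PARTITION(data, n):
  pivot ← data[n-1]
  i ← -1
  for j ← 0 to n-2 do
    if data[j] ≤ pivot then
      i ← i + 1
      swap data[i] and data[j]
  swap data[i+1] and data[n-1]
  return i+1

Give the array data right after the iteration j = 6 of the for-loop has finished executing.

pivot=10, i=-1
j=0: 11>10, skip
j=1: 6≤10, i=0, swap(0,1) ⇒ [6, 11, 21, 4, 3, 2, 12, 9, 5, 16, 20, 15, 10]
j=2: 21>10, skip
j=3: 4≤10, i=1, swap(1,3) ⇒ [6, 4, 21, 11, 3, 2, 12, 9, 5, 16, 20, 15, 10]
j=4: 3≤10, i=2, swap(2,4) ⇒ [6, 4, 3, 11, 21, 2, 12, 9, 5, 16, 20, 15, 10]
j=5: 2≤10, i=3, swap(3,5) ⇒ [6, 4, 3, 2, 21, 11, 12, 9, 5, 16, 20, 15, 10]
j=6: 12>10, skip
(after j=6) data = [6, 4, 3, 2, 21, 11, 12, 9, 5, 16, 20, 15, 10]

[6, 4, 3, 2, 21, 11, 12, 9, 5, 16, 20, 15, 10]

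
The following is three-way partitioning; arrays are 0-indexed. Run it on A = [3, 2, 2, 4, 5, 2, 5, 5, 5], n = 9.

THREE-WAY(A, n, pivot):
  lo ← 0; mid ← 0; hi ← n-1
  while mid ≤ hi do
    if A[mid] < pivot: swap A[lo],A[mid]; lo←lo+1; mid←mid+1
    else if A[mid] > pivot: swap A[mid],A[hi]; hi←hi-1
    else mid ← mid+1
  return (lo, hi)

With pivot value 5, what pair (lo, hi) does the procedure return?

pivot = 5; lo=0, mid=0, hi=8
A[mid]=3<5: swap A[0],A[0]; lo=1,mid=1 → [3, 2, 2, 4, 5, 2, 5, 5, 5]
A[mid]=2<5: swap A[1],A[1]; lo=2,mid=2 → [3, 2, 2, 4, 5, 2, 5, 5, 5]
A[mid]=2<5: swap A[2],A[2]; lo=3,mid=3 → [3, 2, 2, 4, 5, 2, 5, 5, 5]
A[mid]=4<5: swap A[3],A[3]; lo=4,mid=4 → [3, 2, 2, 4, 5, 2, 5, 5, 5]
A[mid]=5=5: mid=5
A[mid]=2<5: swap A[4],A[5]; lo=5,mid=6 → [3, 2, 2, 4, 2, 5, 5, 5, 5]
A[mid]=5=5: mid=7
A[mid]=5=5: mid=8
A[mid]=5=5: mid=9
end: lo=5, hi=8; A = [3, 2, 2, 4, 2, 5, 5, 5, 5]

(5, 8)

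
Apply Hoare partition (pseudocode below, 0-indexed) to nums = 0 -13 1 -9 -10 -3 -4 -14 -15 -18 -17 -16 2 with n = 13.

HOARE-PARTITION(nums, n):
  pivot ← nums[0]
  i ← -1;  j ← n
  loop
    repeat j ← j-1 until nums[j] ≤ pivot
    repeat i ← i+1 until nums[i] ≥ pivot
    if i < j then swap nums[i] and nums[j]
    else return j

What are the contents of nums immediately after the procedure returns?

pivot=0
j stops at 11 (-16), i stops at 0 (0); swap ⇒ -16 -13 1 -9 -10 -3 -4 -14 -15 -18 -17 0 2
j stops at 10 (-17), i stops at 2 (1); swap ⇒ -16 -13 -17 -9 -10 -3 -4 -14 -15 -18 1 0 2
j stops at 9, i stops at 10; i≥j ⇒ return 9. nums=-16 -13 -17 -9 -10 -3 -4 -14 -15 -18 1 0 2

-16 -13 -17 -9 -10 -3 -4 -14 -15 -18 1 0 2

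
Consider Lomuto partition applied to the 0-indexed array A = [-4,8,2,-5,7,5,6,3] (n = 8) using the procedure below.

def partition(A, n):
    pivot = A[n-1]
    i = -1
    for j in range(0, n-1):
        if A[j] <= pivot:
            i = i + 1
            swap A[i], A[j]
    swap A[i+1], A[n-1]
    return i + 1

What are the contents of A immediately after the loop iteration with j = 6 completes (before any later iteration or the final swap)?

pivot = A[7] = 3; i = -1
j=0: A[0]=-4 ≤ 3 → i=0, swap A[0],A[0] (no change) → [-4,8,2,-5,7,5,6,3]
j=1: A[1]=8 > 3 → no swap
j=2: A[2]=2 ≤ 3 → i=1, swap A[1],A[2] → [-4,2,8,-5,7,5,6,3]
j=3: A[3]=-5 ≤ 3 → i=2, swap A[2],A[3] → [-4,2,-5,8,7,5,6,3]
j=4: A[4]=7 > 3 → no swap
j=5: A[5]=5 > 3 → no swap
j=6: A[6]=6 > 3 → no swap
(after j=6) A = [-4,2,-5,8,7,5,6,3]

[-4,2,-5,8,7,5,6,3]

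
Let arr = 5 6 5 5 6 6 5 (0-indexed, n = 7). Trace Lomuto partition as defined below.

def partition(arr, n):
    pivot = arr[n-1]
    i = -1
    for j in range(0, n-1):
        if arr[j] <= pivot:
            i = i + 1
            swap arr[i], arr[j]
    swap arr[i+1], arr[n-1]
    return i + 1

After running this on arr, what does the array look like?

pivot = arr[6] = 5; i = -1
j=0: arr[0]=5 ≤ 5 → i=0, swap arr[0],arr[0] (no change) → 5 6 5 5 6 6 5
j=1: arr[1]=6 > 5 → no swap
j=2: arr[2]=5 ≤ 5 → i=1, swap arr[1],arr[2] → 5 5 6 5 6 6 5
j=3: arr[3]=5 ≤ 5 → i=2, swap arr[2],arr[3] → 5 5 5 6 6 6 5
j=4: arr[4]=6 > 5 → no swap
j=5: arr[5]=6 > 5 → no swap
final swap arr[3],arr[6] → 5 5 5 5 6 6 6; return 3

5 5 5 5 6 6 6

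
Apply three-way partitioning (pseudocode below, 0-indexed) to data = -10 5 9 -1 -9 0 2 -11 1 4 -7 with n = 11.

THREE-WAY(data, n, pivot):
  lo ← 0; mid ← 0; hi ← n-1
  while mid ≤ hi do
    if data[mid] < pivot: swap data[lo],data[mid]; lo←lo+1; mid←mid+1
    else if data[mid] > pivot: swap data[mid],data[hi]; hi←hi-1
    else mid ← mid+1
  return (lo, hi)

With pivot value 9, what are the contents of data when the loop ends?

-10 5 -1 -9 0 2 -11 1 4 -7 9

pivot = 9; lo=0, mid=0, hi=10
data[mid]=-10<9: swap data[0],data[0]; lo=1,mid=1 → -10 5 9 -1 -9 0 2 -11 1 4 -7
data[mid]=5<9: swap data[1],data[1]; lo=2,mid=2 → -10 5 9 -1 -9 0 2 -11 1 4 -7
data[mid]=9=9: mid=3
data[mid]=-1<9: swap data[2],data[3]; lo=3,mid=4 → -10 5 -1 9 -9 0 2 -11 1 4 -7
data[mid]=-9<9: swap data[3],data[4]; lo=4,mid=5 → -10 5 -1 -9 9 0 2 -11 1 4 -7
data[mid]=0<9: swap data[4],data[5]; lo=5,mid=6 → -10 5 -1 -9 0 9 2 -11 1 4 -7
data[mid]=2<9: swap data[5],data[6]; lo=6,mid=7 → -10 5 -1 -9 0 2 9 -11 1 4 -7
data[mid]=-11<9: swap data[6],data[7]; lo=7,mid=8 → -10 5 -1 -9 0 2 -11 9 1 4 -7
data[mid]=1<9: swap data[7],data[8]; lo=8,mid=9 → -10 5 -1 -9 0 2 -11 1 9 4 -7
data[mid]=4<9: swap data[8],data[9]; lo=9,mid=10 → -10 5 -1 -9 0 2 -11 1 4 9 -7
data[mid]=-7<9: swap data[9],data[10]; lo=10,mid=11 → -10 5 -1 -9 0 2 -11 1 4 -7 9
end: lo=10, hi=10; data = -10 5 -1 -9 0 2 -11 1 4 -7 9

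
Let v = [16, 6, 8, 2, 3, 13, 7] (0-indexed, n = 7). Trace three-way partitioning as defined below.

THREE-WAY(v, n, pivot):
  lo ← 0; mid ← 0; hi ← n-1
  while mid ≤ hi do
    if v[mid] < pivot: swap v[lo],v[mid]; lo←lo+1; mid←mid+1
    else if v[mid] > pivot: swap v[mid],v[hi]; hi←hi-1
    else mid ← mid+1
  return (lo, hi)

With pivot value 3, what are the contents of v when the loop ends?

lo=0 mid=0 hi=6
16>3: swap(0,6), hi=5 ⇒ [7, 6, 8, 2, 3, 13, 16]
7>3: swap(0,5), hi=4 ⇒ [13, 6, 8, 2, 3, 7, 16]
13>3: swap(0,4), hi=3 ⇒ [3, 6, 8, 2, 13, 7, 16]
3=3: mid=1
6>3: swap(1,3), hi=2 ⇒ [3, 2, 8, 6, 13, 7, 16]
2<3: swap(0,1), lo=1 mid=2 ⇒ [2, 3, 8, 6, 13, 7, 16]
8>3: swap(2,2), hi=1 ⇒ [2, 3, 8, 6, 13, 7, 16]
done. lo=1 hi=1; v=[2, 3, 8, 6, 13, 7, 16]

[2, 3, 8, 6, 13, 7, 16]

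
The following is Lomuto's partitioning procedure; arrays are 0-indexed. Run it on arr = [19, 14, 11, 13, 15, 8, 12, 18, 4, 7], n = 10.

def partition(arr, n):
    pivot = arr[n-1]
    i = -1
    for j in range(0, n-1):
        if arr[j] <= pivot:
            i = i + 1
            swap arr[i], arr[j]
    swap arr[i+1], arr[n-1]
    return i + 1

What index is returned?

pivot=7, i=-1
j=0: 19>7, skip
j=1: 14>7, skip
j=2: 11>7, skip
j=3: 13>7, skip
j=4: 15>7, skip
j=5: 8>7, skip
j=6: 12>7, skip
j=7: 18>7, skip
j=8: 4≤7, i=0, swap(0,8) ⇒ [4, 14, 11, 13, 15, 8, 12, 18, 19, 7]
swap(1,9) ⇒ [4, 7, 11, 13, 15, 8, 12, 18, 19, 14]; return 1

1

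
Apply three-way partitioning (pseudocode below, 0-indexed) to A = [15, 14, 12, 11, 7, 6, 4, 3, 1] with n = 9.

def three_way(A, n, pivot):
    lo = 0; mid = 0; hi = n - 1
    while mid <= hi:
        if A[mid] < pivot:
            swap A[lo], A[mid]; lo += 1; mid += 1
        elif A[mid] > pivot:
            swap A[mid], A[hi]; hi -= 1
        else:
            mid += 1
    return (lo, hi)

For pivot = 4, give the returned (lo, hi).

pivot = 4; lo=0, mid=0, hi=8
A[mid]=15>4: swap A[0],A[8]; hi=7 → [1, 14, 12, 11, 7, 6, 4, 3, 15]
A[mid]=1<4: swap A[0],A[0]; lo=1,mid=1 → [1, 14, 12, 11, 7, 6, 4, 3, 15]
A[mid]=14>4: swap A[1],A[7]; hi=6 → [1, 3, 12, 11, 7, 6, 4, 14, 15]
A[mid]=3<4: swap A[1],A[1]; lo=2,mid=2 → [1, 3, 12, 11, 7, 6, 4, 14, 15]
A[mid]=12>4: swap A[2],A[6]; hi=5 → [1, 3, 4, 11, 7, 6, 12, 14, 15]
A[mid]=4=4: mid=3
A[mid]=11>4: swap A[3],A[5]; hi=4 → [1, 3, 4, 6, 7, 11, 12, 14, 15]
A[mid]=6>4: swap A[3],A[4]; hi=3 → [1, 3, 4, 7, 6, 11, 12, 14, 15]
A[mid]=7>4: swap A[3],A[3]; hi=2 → [1, 3, 4, 7, 6, 11, 12, 14, 15]
end: lo=2, hi=2; A = [1, 3, 4, 7, 6, 11, 12, 14, 15]

(2, 2)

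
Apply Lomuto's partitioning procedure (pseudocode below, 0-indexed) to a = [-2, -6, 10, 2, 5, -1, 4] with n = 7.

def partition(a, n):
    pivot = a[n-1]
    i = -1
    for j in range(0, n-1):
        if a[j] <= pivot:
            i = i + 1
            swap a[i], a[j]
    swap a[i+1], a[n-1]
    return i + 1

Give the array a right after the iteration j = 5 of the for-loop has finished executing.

pivot = a[6] = 4; i = -1
j=0: a[0]=-2 ≤ 4 → i=0, swap a[0],a[0] (no change) → [-2, -6, 10, 2, 5, -1, 4]
j=1: a[1]=-6 ≤ 4 → i=1, swap a[1],a[1] (no change) → [-2, -6, 10, 2, 5, -1, 4]
j=2: a[2]=10 > 4 → no swap
j=3: a[3]=2 ≤ 4 → i=2, swap a[2],a[3] → [-2, -6, 2, 10, 5, -1, 4]
j=4: a[4]=5 > 4 → no swap
j=5: a[5]=-1 ≤ 4 → i=3, swap a[3],a[5] → [-2, -6, 2, -1, 5, 10, 4]
(after j=5) a = [-2, -6, 2, -1, 5, 10, 4]

[-2, -6, 2, -1, 5, 10, 4]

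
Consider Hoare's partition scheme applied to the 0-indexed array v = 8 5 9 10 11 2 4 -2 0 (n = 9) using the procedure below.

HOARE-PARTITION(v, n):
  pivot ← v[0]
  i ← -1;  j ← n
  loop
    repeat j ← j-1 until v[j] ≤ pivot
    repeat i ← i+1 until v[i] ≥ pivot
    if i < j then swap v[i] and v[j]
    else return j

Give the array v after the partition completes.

pivot = v[0] = 8; i = -1, j = 9
j→8 (v[8]=0≤8), i→0 (v[0]=8≥8); i<j, swap → 0 5 9 10 11 2 4 -2 8
j→7 (v[7]=-2≤8), i→2 (v[2]=9≥8); i<j, swap → 0 5 -2 10 11 2 4 9 8
j→6 (v[6]=4≤8), i→3 (v[3]=10≥8); i<j, swap → 0 5 -2 4 11 2 10 9 8
j→5 (v[5]=2≤8), i→4 (v[4]=11≥8); i<j, swap → 0 5 -2 4 2 11 10 9 8
j→4, i→5; i≥j, return j=4. v = 0 5 -2 4 2 11 10 9 8

0 5 -2 4 2 11 10 9 8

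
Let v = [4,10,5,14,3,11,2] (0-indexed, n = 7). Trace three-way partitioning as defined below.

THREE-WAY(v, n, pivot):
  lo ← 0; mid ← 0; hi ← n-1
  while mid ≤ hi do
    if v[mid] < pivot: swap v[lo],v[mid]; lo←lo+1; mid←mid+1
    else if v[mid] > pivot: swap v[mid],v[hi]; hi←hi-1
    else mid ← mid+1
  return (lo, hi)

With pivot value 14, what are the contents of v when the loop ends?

pivot = 14; lo=0, mid=0, hi=6
v[mid]=4<14: swap v[0],v[0]; lo=1,mid=1 → [4,10,5,14,3,11,2]
v[mid]=10<14: swap v[1],v[1]; lo=2,mid=2 → [4,10,5,14,3,11,2]
v[mid]=5<14: swap v[2],v[2]; lo=3,mid=3 → [4,10,5,14,3,11,2]
v[mid]=14=14: mid=4
v[mid]=3<14: swap v[3],v[4]; lo=4,mid=5 → [4,10,5,3,14,11,2]
v[mid]=11<14: swap v[4],v[5]; lo=5,mid=6 → [4,10,5,3,11,14,2]
v[mid]=2<14: swap v[5],v[6]; lo=6,mid=7 → [4,10,5,3,11,2,14]
end: lo=6, hi=6; v = [4,10,5,3,11,2,14]

[4,10,5,3,11,2,14]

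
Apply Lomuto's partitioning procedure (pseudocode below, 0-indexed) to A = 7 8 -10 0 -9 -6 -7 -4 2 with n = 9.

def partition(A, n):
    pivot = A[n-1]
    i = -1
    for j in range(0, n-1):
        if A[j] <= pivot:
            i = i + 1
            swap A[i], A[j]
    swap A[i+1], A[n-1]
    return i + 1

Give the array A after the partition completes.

pivot=2, i=-1
j=0: 7>2, skip
j=1: 8>2, skip
j=2: -10≤2, i=0, swap(0,2) ⇒ -10 8 7 0 -9 -6 -7 -4 2
j=3: 0≤2, i=1, swap(1,3) ⇒ -10 0 7 8 -9 -6 -7 -4 2
j=4: -9≤2, i=2, swap(2,4) ⇒ -10 0 -9 8 7 -6 -7 -4 2
j=5: -6≤2, i=3, swap(3,5) ⇒ -10 0 -9 -6 7 8 -7 -4 2
j=6: -7≤2, i=4, swap(4,6) ⇒ -10 0 -9 -6 -7 8 7 -4 2
j=7: -4≤2, i=5, swap(5,7) ⇒ -10 0 -9 -6 -7 -4 7 8 2
swap(6,8) ⇒ -10 0 -9 -6 -7 -4 2 8 7; return 6

-10 0 -9 -6 -7 -4 2 8 7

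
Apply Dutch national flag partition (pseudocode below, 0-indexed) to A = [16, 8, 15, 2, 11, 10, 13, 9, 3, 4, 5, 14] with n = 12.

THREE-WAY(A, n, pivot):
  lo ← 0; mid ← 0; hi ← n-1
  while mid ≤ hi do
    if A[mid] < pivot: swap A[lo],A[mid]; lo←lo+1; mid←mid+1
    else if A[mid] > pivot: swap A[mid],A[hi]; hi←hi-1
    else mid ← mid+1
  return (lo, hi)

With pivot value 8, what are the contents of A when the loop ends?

[5, 4, 2, 3, 8, 13, 9, 10, 11, 15, 14, 16]

pivot = 8; lo=0, mid=0, hi=11
A[mid]=16>8: swap A[0],A[11]; hi=10 → [14, 8, 15, 2, 11, 10, 13, 9, 3, 4, 5, 16]
A[mid]=14>8: swap A[0],A[10]; hi=9 → [5, 8, 15, 2, 11, 10, 13, 9, 3, 4, 14, 16]
A[mid]=5<8: swap A[0],A[0]; lo=1,mid=1 → [5, 8, 15, 2, 11, 10, 13, 9, 3, 4, 14, 16]
A[mid]=8=8: mid=2
A[mid]=15>8: swap A[2],A[9]; hi=8 → [5, 8, 4, 2, 11, 10, 13, 9, 3, 15, 14, 16]
A[mid]=4<8: swap A[1],A[2]; lo=2,mid=3 → [5, 4, 8, 2, 11, 10, 13, 9, 3, 15, 14, 16]
A[mid]=2<8: swap A[2],A[3]; lo=3,mid=4 → [5, 4, 2, 8, 11, 10, 13, 9, 3, 15, 14, 16]
A[mid]=11>8: swap A[4],A[8]; hi=7 → [5, 4, 2, 8, 3, 10, 13, 9, 11, 15, 14, 16]
A[mid]=3<8: swap A[3],A[4]; lo=4,mid=5 → [5, 4, 2, 3, 8, 10, 13, 9, 11, 15, 14, 16]
A[mid]=10>8: swap A[5],A[7]; hi=6 → [5, 4, 2, 3, 8, 9, 13, 10, 11, 15, 14, 16]
A[mid]=9>8: swap A[5],A[6]; hi=5 → [5, 4, 2, 3, 8, 13, 9, 10, 11, 15, 14, 16]
A[mid]=13>8: swap A[5],A[5]; hi=4 → [5, 4, 2, 3, 8, 13, 9, 10, 11, 15, 14, 16]
end: lo=4, hi=4; A = [5, 4, 2, 3, 8, 13, 9, 10, 11, 15, 14, 16]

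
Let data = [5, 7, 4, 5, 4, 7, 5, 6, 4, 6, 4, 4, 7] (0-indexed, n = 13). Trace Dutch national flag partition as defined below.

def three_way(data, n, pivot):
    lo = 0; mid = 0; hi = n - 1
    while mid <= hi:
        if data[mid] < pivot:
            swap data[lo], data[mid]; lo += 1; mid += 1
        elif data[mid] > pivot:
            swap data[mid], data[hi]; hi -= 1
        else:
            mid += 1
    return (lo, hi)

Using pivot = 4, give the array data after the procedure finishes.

pivot = 4; lo=0, mid=0, hi=12
data[mid]=5>4: swap data[0],data[12]; hi=11 → [7, 7, 4, 5, 4, 7, 5, 6, 4, 6, 4, 4, 5]
data[mid]=7>4: swap data[0],data[11]; hi=10 → [4, 7, 4, 5, 4, 7, 5, 6, 4, 6, 4, 7, 5]
data[mid]=4=4: mid=1
data[mid]=7>4: swap data[1],data[10]; hi=9 → [4, 4, 4, 5, 4, 7, 5, 6, 4, 6, 7, 7, 5]
data[mid]=4=4: mid=2
data[mid]=4=4: mid=3
data[mid]=5>4: swap data[3],data[9]; hi=8 → [4, 4, 4, 6, 4, 7, 5, 6, 4, 5, 7, 7, 5]
data[mid]=6>4: swap data[3],data[8]; hi=7 → [4, 4, 4, 4, 4, 7, 5, 6, 6, 5, 7, 7, 5]
data[mid]=4=4: mid=4
data[mid]=4=4: mid=5
data[mid]=7>4: swap data[5],data[7]; hi=6 → [4, 4, 4, 4, 4, 6, 5, 7, 6, 5, 7, 7, 5]
data[mid]=6>4: swap data[5],data[6]; hi=5 → [4, 4, 4, 4, 4, 5, 6, 7, 6, 5, 7, 7, 5]
data[mid]=5>4: swap data[5],data[5]; hi=4 → [4, 4, 4, 4, 4, 5, 6, 7, 6, 5, 7, 7, 5]
end: lo=0, hi=4; data = [4, 4, 4, 4, 4, 5, 6, 7, 6, 5, 7, 7, 5]

[4, 4, 4, 4, 4, 5, 6, 7, 6, 5, 7, 7, 5]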